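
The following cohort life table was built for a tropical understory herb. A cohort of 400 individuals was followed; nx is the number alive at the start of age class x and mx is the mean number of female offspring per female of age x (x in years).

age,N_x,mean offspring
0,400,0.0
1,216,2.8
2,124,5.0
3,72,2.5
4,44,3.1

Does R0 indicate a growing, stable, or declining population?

lx = nx/n0 = nx/400: 1, 0.54, 0.31, 0.18, 0.11
R0 = Σ lx·mx = 0 + 1.512 + 1.55 + 0.45 + 0.341 = 3.853
R0 > 1, so the population is growing.

growing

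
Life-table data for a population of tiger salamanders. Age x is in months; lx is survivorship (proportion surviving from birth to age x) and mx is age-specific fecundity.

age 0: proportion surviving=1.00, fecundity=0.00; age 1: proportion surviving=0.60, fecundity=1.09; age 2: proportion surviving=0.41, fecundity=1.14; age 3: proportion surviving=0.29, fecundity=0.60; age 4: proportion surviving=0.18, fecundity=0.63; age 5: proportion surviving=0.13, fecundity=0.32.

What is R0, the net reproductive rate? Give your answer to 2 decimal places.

lx·mx by age: 0, 0.654, 0.4674, 0.174, 0.1134, 0.0416
R0 = Σ lx·mx = 1.4504 → 1.45

1.45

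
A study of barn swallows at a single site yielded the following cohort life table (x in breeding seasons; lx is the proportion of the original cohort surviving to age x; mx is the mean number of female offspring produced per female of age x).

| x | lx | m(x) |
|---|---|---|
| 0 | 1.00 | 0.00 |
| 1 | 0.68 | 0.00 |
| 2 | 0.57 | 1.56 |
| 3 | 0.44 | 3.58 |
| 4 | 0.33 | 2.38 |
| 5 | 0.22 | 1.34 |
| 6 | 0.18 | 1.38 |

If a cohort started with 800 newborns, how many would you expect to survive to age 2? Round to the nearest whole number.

456

Expected survivors = N0 · l_2 = 800 × 0.57 = 456 → 456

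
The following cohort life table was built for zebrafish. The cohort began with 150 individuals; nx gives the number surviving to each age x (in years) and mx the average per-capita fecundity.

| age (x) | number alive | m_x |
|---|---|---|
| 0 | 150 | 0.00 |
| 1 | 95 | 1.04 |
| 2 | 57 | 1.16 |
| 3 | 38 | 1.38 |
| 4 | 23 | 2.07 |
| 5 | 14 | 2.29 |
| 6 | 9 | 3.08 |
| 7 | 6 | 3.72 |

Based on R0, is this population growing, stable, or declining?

lx = nx/n0 = nx/150: 1, 0.63333…, 0.38, 0.25333…, 0.15333…, 0.09333…, 0.06, 0.04
R0 = Σ lx·mx = 0 + 0.658667… + 0.4408 + 0.3496… + 0.3174… + 0.213733… + 0.1848 + 0.1488 = 2.3138…
R0 > 1, so the population is growing.

growing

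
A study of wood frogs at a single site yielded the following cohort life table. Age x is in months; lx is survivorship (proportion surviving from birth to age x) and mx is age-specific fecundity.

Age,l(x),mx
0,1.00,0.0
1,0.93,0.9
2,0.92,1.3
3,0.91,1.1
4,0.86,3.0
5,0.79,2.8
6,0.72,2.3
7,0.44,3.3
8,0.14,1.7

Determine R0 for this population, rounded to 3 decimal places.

11.172

lx·mx by age: 0, 0.837, 1.196, 1.001, 2.58, 2.212, 1.656, 1.452, 0.238
R0 = Σ lx·mx = 11.172 → 11.172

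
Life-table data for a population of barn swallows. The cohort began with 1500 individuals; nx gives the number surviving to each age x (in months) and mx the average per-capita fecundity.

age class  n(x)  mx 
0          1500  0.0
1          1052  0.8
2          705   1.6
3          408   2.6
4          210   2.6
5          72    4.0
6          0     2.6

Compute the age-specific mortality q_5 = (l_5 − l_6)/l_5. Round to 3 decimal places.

1.000

lx = nx/n0 = nx/1500: 1, 0.70133…, 0.47, 0.272, 0.14, 0.048, 0
q_5 = (l_5 − l_6) / l_5 = (0.048 − 0) / 0.048
     = 0.048 / 0.048 = 1 → 1.000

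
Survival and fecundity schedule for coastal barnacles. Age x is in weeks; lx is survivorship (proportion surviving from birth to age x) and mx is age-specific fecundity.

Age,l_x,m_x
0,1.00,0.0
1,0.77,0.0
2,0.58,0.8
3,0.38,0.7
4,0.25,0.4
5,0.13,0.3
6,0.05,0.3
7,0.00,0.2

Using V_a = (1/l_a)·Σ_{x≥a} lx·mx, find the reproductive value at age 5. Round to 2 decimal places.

0.42

lx·mx for x ≥ 5: 0.039, 0.015, 0 → sum = 0.054
V_5 = 0.054 / l_5 = 0.054 / 0.13 = 0.415385… → 0.42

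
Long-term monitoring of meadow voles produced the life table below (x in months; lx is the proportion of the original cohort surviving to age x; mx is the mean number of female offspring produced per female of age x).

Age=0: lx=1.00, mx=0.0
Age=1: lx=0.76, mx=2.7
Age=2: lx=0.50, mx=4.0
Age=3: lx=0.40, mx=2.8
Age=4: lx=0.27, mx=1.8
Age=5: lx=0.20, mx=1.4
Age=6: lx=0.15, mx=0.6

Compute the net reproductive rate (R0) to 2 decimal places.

6.03

lx·mx by age: 0, 2.052, 2, 1.12, 0.486, 0.28, 0.09
R0 = Σ lx·mx = 6.028 → 6.03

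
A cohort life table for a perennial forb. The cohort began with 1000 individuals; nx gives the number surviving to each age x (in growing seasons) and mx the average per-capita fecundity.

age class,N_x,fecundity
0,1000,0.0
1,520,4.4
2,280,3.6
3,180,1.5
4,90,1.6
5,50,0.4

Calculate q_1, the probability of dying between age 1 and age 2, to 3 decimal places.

lx = nx/n0 = nx/1000: 1, 0.52, 0.28, 0.18, 0.09, 0.05
q_1 = (l_1 − l_2) / l_1 = (0.52 − 0.28) / 0.52
     = 0.24 / 0.52 = 0.461538… → 0.462

0.462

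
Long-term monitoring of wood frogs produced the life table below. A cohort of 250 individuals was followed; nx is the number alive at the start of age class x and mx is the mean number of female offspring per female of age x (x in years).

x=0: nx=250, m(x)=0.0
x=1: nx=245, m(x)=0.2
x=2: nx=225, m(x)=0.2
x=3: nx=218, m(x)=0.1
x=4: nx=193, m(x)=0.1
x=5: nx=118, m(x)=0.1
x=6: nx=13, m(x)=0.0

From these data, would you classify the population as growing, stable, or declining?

declining

lx = nx/n0 = nx/250: 1, 0.98, 0.9, 0.872, 0.772, 0.472, 0.052
R0 = Σ lx·mx = 0 + 0.196 + 0.18 + 0.0872 + 0.0772 + 0.0472 + 0 = 0.5876
R0 < 1, so the population is declining.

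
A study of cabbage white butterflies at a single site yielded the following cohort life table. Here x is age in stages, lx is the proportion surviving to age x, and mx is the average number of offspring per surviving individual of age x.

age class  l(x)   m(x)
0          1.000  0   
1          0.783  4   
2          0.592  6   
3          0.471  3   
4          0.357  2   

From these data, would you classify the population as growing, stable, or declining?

growing

R0 = Σ lx·mx = 0 + 3.132 + 3.552 + 1.413 + 0.714 = 8.811
R0 > 1, so the population is growing.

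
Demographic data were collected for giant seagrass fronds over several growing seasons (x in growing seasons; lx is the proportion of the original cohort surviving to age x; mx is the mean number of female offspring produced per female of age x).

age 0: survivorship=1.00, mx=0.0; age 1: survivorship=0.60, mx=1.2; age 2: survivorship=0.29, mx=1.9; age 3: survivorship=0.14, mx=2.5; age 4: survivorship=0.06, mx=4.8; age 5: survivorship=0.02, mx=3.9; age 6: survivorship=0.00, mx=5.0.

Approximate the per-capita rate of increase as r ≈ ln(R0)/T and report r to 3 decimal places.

0.309

R0 = Σ lx·mx = 0 + 0.72 + 0.551 + 0.35 + 0.288 + 0.078 + 0 = 1.987
Σ x·lx·mx = 4.414; T = 4.414/1.987 = 2.22144…
r ≈ ln(R0)/T = ln(1.987)/2.22144… = 0.30909… → 0.309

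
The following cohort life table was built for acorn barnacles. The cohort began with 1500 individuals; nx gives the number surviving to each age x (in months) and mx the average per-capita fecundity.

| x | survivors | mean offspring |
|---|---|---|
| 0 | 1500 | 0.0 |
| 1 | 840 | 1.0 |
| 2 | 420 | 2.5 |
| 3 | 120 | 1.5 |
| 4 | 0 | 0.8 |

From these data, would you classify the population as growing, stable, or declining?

lx = nx/n0 = nx/1500: 1, 0.56, 0.28, 0.08, 0
R0 = Σ lx·mx = 0 + 0.56 + 0.7 + 0.12 + 0 = 1.38
R0 > 1, so the population is growing.

growing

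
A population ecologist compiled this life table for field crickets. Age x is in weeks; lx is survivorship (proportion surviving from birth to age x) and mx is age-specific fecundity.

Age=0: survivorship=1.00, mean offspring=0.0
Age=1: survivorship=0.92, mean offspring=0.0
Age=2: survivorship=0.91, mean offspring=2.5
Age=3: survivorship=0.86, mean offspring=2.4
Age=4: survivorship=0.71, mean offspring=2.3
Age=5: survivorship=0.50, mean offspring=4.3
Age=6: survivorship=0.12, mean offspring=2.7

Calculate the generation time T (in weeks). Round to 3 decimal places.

lx·mx: 0, 0, 2.275, 2.064, 1.633, 2.15, 0.324 → R0 = 8.446
x·lx·mx: 0, 0, 4.55, 6.192, 6.532, 10.75, 1.944 → Σ = 29.968
T = 29.968 / 8.446 = 3.548188… → 3.548

3.548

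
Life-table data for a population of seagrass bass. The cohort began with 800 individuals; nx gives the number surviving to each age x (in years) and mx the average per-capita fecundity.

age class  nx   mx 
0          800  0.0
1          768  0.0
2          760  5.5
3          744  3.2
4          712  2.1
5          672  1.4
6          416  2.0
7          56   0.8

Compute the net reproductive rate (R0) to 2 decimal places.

12.34

lx = nx/n0 = nx/800: 1, 0.96, 0.95, 0.93, 0.89, 0.84, 0.52, 0.07
lx·mx by age: 0, 0, 5.225, 2.976, 1.869, 1.176, 1.04, 0.056
R0 = Σ lx·mx = 12.342 → 12.34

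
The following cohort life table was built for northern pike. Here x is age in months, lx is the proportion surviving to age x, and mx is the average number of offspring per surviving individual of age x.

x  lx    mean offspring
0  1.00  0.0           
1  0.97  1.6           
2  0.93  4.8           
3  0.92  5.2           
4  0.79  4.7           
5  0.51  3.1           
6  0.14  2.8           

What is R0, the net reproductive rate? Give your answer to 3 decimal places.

lx·mx by age: 0, 1.552, 4.464, 4.784, 3.713, 1.581, 0.392
R0 = Σ lx·mx = 16.486 → 16.486

16.486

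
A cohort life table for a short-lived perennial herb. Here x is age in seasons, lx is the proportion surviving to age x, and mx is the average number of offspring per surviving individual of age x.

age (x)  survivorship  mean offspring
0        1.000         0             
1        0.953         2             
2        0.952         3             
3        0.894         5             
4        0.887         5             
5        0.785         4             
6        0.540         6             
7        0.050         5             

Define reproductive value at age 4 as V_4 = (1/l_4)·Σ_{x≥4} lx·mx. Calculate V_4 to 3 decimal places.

lx·mx for x ≥ 4: 4.435, 3.14, 3.24, 0.25 → sum = 11.065
V_4 = 11.065 / l_4 = 11.065 / 0.887 = 12.474634… → 12.475

12.475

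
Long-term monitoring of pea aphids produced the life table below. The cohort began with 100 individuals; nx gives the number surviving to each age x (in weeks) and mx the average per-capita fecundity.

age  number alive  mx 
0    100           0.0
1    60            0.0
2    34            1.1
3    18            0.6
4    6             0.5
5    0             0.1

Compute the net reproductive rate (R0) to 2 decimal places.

0.51

lx = nx/n0 = nx/100: 1, 0.6, 0.34, 0.18, 0.06, 0
lx·mx by age: 0, 0, 0.374, 0.108, 0.03, 0
R0 = Σ lx·mx = 0.512 → 0.51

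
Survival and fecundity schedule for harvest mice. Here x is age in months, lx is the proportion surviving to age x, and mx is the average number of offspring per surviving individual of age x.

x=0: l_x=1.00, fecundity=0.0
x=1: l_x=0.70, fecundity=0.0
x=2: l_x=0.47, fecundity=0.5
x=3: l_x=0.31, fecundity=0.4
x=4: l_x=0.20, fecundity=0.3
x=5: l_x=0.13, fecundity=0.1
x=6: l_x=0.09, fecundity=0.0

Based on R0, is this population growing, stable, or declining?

R0 = Σ lx·mx = 0 + 0 + 0.235 + 0.124 + 0.06 + 0.013 + 0 = 0.432
R0 < 1, so the population is declining.

declining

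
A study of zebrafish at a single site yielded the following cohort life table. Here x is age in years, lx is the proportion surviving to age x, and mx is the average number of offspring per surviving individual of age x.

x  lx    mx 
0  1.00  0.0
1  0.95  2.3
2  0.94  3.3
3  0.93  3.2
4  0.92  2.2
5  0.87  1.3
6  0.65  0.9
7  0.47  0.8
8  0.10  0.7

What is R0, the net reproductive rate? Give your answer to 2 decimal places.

lx·mx by age: 0, 2.185, 3.102, 2.976, 2.024, 1.131, 0.585, 0.376, 0.07
R0 = Σ lx·mx = 12.449 → 12.45

12.45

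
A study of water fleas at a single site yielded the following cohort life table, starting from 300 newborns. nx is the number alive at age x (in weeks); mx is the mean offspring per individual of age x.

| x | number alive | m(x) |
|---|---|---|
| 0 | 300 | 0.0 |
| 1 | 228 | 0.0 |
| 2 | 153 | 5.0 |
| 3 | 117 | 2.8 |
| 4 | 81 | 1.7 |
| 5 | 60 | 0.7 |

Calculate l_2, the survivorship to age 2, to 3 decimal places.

0.510

l_2 = n_2/n_0 = 153/300 = 0.51 → 0.510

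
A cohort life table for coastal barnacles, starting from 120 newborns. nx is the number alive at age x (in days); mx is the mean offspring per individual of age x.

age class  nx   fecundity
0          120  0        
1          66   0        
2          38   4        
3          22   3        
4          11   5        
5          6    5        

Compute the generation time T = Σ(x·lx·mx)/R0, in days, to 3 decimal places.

lx = nx/n0 = nx/120: 1, 0.55, 0.31667…, 0.18333…, 0.09167…, 0.05
lx·mx: 0, 0, 1.266667…, 0.55…, 0.458333…, 0.25 → R0 = 2.525…
x·lx·mx: 0, 0, 2.533333…, 1.65…, 1.833333…, 1.25 → Σ = 7.266667…
T = 7.266667… / 2.525… = 2.877888… → 2.878

2.878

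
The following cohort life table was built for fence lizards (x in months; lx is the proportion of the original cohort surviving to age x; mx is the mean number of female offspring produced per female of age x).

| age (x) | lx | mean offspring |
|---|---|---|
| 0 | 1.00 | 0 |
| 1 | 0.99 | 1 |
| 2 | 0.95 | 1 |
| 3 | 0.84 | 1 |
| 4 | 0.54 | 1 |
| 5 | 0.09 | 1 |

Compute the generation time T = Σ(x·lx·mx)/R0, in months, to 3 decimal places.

lx·mx: 0, 0.99, 0.95, 0.84, 0.54, 0.09 → R0 = 3.41
x·lx·mx: 0, 0.99, 1.9, 2.52, 2.16, 0.45 → Σ = 8.02
T = 8.02 / 3.41 = 2.351906… → 2.352

2.352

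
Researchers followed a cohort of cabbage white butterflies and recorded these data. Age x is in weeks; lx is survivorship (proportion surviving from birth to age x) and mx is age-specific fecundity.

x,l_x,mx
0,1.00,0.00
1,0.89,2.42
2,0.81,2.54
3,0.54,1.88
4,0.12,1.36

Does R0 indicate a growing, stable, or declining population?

growing

R0 = Σ lx·mx = 0 + 2.1538 + 2.0574 + 1.0152 + 0.1632 = 5.3896
R0 > 1, so the population is growing.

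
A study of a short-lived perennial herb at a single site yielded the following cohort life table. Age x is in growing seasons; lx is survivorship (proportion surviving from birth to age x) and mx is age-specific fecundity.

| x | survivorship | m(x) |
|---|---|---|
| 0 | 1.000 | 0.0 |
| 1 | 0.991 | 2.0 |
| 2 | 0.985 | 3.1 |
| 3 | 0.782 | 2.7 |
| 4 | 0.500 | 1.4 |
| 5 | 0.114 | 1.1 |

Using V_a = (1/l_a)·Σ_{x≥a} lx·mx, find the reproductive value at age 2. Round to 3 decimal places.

6.082

lx·mx for x ≥ 2: 3.0535, 2.1114, 0.7, 0.1254 → sum = 5.9903
V_2 = 5.9903 / l_2 = 5.9903 / 0.985 = 6.081523… → 6.082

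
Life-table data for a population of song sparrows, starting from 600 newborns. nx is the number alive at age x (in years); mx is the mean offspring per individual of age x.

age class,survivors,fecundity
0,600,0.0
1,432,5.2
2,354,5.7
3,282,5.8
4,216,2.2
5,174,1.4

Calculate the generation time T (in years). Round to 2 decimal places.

lx = nx/n0 = nx/600: 1, 0.72, 0.59, 0.47, 0.36, 0.29
lx·mx: 0, 3.744, 3.363, 2.726, 0.792, 0.406 → R0 = 11.031
x·lx·mx: 0, 3.744, 6.726, 8.178, 3.168, 2.03 → Σ = 23.846
T = 23.846 / 11.031 = 2.161726… → 2.16

2.16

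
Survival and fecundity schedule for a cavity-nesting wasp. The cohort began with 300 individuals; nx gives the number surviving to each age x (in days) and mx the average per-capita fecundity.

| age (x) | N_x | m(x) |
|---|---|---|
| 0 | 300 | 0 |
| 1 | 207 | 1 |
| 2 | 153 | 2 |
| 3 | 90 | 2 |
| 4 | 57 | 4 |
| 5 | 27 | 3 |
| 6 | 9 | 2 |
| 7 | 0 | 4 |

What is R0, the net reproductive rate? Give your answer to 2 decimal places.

lx = nx/n0 = nx/300: 1, 0.69, 0.51, 0.3, 0.19, 0.09, 0.03, 0
lx·mx by age: 0, 0.69, 1.02, 0.6, 0.76, 0.27, 0.06, 0
R0 = Σ lx·mx = 3.4 → 3.40

3.40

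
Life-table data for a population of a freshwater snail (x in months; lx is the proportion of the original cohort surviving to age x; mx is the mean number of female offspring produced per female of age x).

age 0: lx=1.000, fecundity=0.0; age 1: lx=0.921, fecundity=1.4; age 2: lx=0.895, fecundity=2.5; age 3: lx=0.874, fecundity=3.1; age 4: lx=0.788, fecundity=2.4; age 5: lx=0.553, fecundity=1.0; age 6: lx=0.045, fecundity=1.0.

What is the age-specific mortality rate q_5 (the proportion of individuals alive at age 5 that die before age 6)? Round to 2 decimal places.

q_5 = (l_5 − l_6) / l_5 = (0.553 − 0.045) / 0.553
     = 0.508 / 0.553 = 0.918626… → 0.92

0.92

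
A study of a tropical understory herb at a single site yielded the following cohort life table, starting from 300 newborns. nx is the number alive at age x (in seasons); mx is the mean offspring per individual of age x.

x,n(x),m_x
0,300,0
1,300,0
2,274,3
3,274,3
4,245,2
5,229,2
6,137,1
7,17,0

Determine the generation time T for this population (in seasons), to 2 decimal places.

lx = nx/n0 = nx/300: 1, 1, 0.91333…, 0.91333…, 0.81667…, 0.76333…, 0.45667…, 0.05667…
lx·mx: 0, 0, 2.74…, 2.74…, 1.633333…, 1.526667…, 0.456667…, 0 → R0 = 9.096667…
x·lx·mx: 0, 0, 5.48…, 8.22…, 6.533333…, 7.633333…, 2.74…, 0 → Σ = 30.606667…
T = 30.606667… / 9.096667… = 3.364602… → 3.36

3.36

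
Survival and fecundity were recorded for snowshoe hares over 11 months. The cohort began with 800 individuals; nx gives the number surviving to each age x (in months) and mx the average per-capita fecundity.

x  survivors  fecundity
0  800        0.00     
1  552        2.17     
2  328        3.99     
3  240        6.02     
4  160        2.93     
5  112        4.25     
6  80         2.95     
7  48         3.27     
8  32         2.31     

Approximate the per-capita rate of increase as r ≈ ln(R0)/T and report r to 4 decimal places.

lx = nx/n0 = nx/800: 1, 0.69, 0.41, 0.3, 0.2, 0.14, 0.1, 0.06, 0.04
R0 = Σ lx·mx = 0 + 1.4973 + 1.6359 + 1.806 + 0.586 + 0.595 + 0.295 + 0.1962 + 0.0924 = 6.7038
Σ x·lx·mx = 19.3887; T = 19.3887/6.7038 = 2.8922…
r ≈ ln(R0)/T = ln(6.7038)/2.8922… = 0.657865… → 0.6579

0.6579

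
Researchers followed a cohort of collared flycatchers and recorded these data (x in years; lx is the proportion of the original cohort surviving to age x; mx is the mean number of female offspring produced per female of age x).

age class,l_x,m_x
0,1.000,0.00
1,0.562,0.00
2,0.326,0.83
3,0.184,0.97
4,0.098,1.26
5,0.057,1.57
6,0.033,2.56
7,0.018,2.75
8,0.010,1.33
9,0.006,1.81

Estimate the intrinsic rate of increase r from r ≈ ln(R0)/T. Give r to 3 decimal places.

-0.053

R0 = Σ lx·mx = 0 + 0 + 0.27058 + 0.17848 + 0.12348 + 0.08949 + 0.08448 + 0.0495 + 0.0133 + 0.01086 = 0.82017
Σ x·lx·mx = 3.07549; T = 3.07549/0.82017 = 3.74982…
r ≈ ln(R0)/T = ln(0.82017)/3.74982… = -0.05287… → -0.053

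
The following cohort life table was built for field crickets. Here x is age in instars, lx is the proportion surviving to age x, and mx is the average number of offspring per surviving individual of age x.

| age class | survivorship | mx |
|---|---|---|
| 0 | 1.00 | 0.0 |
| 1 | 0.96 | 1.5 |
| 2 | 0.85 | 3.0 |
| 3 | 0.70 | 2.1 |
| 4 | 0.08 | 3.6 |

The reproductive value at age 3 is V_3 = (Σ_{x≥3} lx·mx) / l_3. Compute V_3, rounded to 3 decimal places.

lx·mx for x ≥ 3: 1.47, 0.288 → sum = 1.758
V_3 = 1.758 / l_3 = 1.758 / 0.7 = 2.511429… → 2.511

2.511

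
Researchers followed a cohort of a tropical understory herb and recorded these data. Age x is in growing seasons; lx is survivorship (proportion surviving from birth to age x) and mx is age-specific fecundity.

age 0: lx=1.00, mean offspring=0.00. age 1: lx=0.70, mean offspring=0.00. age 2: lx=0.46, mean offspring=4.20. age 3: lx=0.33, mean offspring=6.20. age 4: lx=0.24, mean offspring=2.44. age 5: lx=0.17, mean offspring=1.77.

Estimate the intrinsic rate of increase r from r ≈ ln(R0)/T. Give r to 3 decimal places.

R0 = Σ lx·mx = 0 + 0 + 1.932 + 2.046 + 0.5856 + 0.3009 = 4.8645
Σ x·lx·mx = 13.8489; T = 13.8489/4.8645 = 2.84693…
r ≈ ln(R0)/T = ln(4.8645)/2.84693… = 0.55567… → 0.556

0.556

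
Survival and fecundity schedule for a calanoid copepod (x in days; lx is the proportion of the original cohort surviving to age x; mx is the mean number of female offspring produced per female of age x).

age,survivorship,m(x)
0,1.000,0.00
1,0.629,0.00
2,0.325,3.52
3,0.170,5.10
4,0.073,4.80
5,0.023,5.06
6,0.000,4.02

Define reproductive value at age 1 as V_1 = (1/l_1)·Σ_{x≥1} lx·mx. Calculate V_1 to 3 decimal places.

lx·mx for x ≥ 1: 0, 1.144, 0.867, 0.3504, 0.11638, 0 → sum = 2.47778
V_1 = 2.47778 / l_1 = 2.47778 / 0.629 = 3.939237… → 3.939

3.939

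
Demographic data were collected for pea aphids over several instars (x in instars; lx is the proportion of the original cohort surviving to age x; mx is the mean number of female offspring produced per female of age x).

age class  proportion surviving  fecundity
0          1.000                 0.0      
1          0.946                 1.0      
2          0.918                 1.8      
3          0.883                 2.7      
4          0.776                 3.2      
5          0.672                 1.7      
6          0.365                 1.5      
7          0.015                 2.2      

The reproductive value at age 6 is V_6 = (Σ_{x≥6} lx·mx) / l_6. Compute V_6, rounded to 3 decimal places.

lx·mx for x ≥ 6: 0.5475, 0.033 → sum = 0.5805
V_6 = 0.5805 / l_6 = 0.5805 / 0.365 = 1.590411… → 1.590

1.590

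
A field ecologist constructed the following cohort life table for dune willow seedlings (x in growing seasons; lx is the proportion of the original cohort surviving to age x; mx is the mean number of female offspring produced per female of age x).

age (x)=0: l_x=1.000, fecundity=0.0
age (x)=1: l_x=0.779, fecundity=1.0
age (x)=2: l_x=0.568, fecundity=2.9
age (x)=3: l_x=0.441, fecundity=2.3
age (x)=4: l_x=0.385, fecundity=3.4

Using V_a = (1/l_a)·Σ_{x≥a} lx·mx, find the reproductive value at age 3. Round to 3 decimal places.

5.268

lx·mx for x ≥ 3: 1.0143, 1.309 → sum = 2.3233
V_3 = 2.3233 / l_3 = 2.3233 / 0.441 = 5.268254… → 5.268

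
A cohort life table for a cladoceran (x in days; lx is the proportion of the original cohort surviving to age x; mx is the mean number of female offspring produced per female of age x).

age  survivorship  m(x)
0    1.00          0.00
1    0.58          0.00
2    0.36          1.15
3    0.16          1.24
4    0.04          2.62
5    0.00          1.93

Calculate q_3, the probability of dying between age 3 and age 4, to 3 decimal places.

0.750

q_3 = (l_3 − l_4) / l_3 = (0.16 − 0.04) / 0.16
     = 0.12 / 0.16 = 0.75 → 0.750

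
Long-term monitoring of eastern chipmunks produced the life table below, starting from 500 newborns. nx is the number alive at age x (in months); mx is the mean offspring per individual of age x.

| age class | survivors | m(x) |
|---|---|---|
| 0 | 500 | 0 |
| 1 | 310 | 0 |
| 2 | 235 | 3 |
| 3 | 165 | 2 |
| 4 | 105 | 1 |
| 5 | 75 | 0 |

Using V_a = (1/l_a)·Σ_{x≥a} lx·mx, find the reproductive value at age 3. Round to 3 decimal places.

2.636

lx = nx/n0 = nx/500: 1, 0.62, 0.47, 0.33, 0.21, 0.15
lx·mx for x ≥ 3: 0.66, 0.21, 0 → sum = 0.87
V_3 = 0.87 / l_3 = 0.87 / 0.33 = 2.636364… → 2.636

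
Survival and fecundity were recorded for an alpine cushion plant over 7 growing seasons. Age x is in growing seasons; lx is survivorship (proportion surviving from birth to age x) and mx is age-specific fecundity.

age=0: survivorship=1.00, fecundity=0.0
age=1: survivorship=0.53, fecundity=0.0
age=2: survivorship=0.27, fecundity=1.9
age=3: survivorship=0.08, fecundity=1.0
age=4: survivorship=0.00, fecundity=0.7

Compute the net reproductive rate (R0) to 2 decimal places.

lx·mx by age: 0, 0, 0.513, 0.08, 0
R0 = Σ lx·mx = 0.593 → 0.59

0.59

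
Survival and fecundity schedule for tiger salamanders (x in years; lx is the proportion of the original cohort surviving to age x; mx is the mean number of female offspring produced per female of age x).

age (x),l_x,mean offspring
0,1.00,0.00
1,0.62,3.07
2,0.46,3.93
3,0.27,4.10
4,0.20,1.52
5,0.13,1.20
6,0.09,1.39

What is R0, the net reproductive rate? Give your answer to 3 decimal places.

5.403

lx·mx by age: 0, 1.9034, 1.8078, 1.107, 0.304, 0.156, 0.1251
R0 = Σ lx·mx = 5.4033 → 5.403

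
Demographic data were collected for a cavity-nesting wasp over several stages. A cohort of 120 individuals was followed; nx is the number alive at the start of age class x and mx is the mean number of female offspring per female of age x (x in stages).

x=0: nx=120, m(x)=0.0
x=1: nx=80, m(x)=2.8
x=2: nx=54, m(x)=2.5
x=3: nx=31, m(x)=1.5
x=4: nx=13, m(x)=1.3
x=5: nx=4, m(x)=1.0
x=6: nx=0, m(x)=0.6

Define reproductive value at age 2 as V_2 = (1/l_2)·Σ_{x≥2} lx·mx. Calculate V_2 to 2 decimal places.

3.75

lx = nx/n0 = nx/120: 1, 0.66667…, 0.45, 0.25833…, 0.10833…, 0.03333…, 0
lx·mx for x ≥ 2: 1.125, 0.3875…, 0.140833…, 0.033333…, 0 → sum = 1.686667…
V_2 = 1.686667… / l_2 = 1.686667… / 0.45 = 3.748148… → 3.75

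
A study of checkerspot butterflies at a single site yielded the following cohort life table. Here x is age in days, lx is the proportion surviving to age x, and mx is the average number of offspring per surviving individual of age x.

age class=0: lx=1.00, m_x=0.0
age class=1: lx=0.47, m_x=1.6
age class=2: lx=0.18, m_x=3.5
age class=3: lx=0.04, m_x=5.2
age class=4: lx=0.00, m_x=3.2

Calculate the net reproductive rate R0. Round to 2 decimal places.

lx·mx by age: 0, 0.752, 0.63, 0.208, 0
R0 = Σ lx·mx = 1.59 → 1.59

1.59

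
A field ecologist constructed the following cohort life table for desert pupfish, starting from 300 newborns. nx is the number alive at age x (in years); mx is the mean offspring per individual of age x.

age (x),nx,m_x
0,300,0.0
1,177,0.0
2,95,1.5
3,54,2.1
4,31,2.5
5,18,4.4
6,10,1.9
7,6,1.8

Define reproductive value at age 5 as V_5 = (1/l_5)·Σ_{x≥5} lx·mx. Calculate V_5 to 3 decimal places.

6.056

lx = nx/n0 = nx/300: 1, 0.59, 0.31667…, 0.18, 0.10333…, 0.06, 0.03333…, 0.02
lx·mx for x ≥ 5: 0.264, 0.063333…, 0.036 → sum = 0.363333…
V_5 = 0.363333… / l_5 = 0.363333… / 0.06 = 6.055556… → 6.056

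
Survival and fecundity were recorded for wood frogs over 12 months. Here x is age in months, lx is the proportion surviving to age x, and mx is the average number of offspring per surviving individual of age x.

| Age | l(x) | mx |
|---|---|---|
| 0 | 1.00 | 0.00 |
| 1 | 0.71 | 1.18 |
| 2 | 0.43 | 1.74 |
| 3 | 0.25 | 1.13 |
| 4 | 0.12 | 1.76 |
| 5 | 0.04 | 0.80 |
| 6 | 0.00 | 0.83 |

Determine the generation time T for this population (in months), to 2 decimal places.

lx·mx: 0, 0.8378, 0.7482, 0.2825, 0.2112, 0.032, 0 → R0 = 2.1117
x·lx·mx: 0, 0.8378, 1.4964, 0.8475, 0.8448, 0.16, 0 → Σ = 4.1865
T = 4.1865 / 2.1117 = 1.982526… → 1.98

1.98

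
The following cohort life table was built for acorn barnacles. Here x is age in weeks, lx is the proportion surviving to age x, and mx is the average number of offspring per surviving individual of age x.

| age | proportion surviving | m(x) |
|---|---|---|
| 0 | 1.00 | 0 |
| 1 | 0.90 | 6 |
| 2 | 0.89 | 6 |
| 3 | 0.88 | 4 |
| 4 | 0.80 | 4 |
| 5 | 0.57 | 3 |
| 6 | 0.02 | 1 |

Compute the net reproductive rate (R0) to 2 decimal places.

lx·mx by age: 0, 5.4, 5.34, 3.52, 3.2, 1.71, 0.02
R0 = Σ lx·mx = 19.19 → 19.19

19.19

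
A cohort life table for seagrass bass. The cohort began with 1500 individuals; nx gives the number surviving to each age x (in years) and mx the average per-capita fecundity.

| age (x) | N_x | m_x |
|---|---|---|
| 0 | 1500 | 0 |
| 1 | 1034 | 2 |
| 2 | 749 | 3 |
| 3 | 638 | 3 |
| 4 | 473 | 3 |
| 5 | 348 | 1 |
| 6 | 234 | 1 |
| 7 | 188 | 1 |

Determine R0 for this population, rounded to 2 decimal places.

5.61

lx = nx/n0 = nx/1500: 1, 0.68933…, 0.49933…, 0.42533…, 0.31533…, 0.232, 0.156, 0.12533…
lx·mx by age: 0, 1.378667…, 1.498…, 1.276…, 0.946…, 0.232, 0.156, 0.125333…
R0 = Σ lx·mx = 5.612… → 5.61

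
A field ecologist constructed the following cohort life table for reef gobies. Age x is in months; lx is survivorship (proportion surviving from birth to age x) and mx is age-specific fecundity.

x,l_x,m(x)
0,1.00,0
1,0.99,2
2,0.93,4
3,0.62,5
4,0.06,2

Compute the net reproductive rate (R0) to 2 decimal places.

lx·mx by age: 0, 1.98, 3.72, 3.1, 0.12
R0 = Σ lx·mx = 8.92 → 8.92

8.92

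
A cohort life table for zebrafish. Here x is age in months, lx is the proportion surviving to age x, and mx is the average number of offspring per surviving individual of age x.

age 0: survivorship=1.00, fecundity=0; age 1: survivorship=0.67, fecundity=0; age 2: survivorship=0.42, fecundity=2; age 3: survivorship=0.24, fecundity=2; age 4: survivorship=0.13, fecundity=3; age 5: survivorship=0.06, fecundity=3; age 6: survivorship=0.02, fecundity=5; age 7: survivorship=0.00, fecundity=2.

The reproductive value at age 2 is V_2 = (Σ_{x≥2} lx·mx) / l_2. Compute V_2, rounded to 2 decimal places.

lx·mx for x ≥ 2: 0.84, 0.48, 0.39, 0.18, 0.1, 0 → sum = 1.99
V_2 = 1.99 / l_2 = 1.99 / 0.42 = 4.738095… → 4.74

4.74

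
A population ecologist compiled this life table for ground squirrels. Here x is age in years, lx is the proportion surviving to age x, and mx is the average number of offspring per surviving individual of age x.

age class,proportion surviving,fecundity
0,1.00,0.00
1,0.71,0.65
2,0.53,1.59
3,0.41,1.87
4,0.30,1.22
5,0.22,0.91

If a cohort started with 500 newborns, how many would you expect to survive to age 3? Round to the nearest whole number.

Expected survivors = N0 · l_3 = 500 × 0.41 = 205 → 205

205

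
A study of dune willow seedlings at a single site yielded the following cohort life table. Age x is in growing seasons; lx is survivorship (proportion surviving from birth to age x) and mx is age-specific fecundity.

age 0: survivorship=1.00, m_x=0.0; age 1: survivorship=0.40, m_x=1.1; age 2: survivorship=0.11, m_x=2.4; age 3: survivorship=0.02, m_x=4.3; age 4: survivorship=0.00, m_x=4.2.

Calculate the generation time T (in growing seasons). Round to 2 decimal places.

1.55

lx·mx: 0, 0.44, 0.264, 0.086, 0 → R0 = 0.79
x·lx·mx: 0, 0.44, 0.528, 0.258, 0 → Σ = 1.226
T = 1.226 / 0.79 = 1.551899… → 1.55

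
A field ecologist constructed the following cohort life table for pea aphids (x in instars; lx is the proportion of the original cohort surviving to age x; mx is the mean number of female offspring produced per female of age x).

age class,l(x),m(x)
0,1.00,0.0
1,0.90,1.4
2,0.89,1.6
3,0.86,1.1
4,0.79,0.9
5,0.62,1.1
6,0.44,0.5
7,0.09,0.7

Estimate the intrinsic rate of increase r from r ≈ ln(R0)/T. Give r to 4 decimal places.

0.5919

R0 = Σ lx·mx = 0 + 1.26 + 1.424 + 0.946 + 0.711 + 0.682 + 0.22 + 0.063 = 5.306
Σ x·lx·mx = 14.961; T = 14.961/5.306 = 2.81964…
r ≈ ln(R0)/T = ln(5.306)/2.81964… = 0.591863… → 0.5919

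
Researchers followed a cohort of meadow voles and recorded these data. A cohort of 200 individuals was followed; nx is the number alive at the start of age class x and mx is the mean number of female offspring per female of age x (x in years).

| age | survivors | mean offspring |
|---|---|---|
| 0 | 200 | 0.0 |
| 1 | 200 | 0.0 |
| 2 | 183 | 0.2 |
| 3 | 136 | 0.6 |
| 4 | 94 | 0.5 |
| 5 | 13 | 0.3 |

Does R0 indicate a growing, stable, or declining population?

declining

lx = nx/n0 = nx/200: 1, 1, 0.915, 0.68, 0.47, 0.065
R0 = Σ lx·mx = 0 + 0 + 0.183 + 0.408 + 0.235 + 0.0195 = 0.8455
R0 < 1, so the population is declining.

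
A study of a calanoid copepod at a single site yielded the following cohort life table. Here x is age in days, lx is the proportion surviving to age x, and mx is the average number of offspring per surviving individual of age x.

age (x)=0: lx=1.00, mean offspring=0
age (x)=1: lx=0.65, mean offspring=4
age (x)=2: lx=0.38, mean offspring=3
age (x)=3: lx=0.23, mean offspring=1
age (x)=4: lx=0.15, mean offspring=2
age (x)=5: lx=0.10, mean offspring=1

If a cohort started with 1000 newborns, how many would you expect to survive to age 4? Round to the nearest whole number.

Expected survivors = N0 · l_4 = 1000 × 0.15 = 150 → 150

150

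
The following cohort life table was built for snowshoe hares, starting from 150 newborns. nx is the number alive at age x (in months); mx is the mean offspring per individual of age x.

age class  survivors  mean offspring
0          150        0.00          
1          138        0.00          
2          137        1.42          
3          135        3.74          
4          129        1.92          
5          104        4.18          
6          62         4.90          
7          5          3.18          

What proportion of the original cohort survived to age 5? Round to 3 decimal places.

0.693

l_5 = n_5/n_0 = 104/150 = 0.693333… → 0.693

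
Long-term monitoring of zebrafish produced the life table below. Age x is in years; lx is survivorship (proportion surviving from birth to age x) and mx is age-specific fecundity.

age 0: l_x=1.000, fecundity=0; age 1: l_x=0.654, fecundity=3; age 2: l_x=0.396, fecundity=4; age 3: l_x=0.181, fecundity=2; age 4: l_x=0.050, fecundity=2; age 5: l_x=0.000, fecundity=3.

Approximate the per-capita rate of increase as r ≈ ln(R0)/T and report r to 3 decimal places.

R0 = Σ lx·mx = 0 + 1.962 + 1.584 + 0.362 + 0.1 + 0 = 4.008
Σ x·lx·mx = 6.616; T = 6.616/4.008 = 1.6507…
r ≈ ln(R0)/T = ln(4.008)/1.6507… = 0.84103… → 0.841

0.841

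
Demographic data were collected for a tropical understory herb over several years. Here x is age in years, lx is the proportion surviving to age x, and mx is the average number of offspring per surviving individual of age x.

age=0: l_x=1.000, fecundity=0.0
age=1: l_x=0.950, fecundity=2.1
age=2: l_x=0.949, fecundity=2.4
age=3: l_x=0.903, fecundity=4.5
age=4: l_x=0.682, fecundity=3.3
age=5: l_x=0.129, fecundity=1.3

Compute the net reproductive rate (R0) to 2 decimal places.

10.75

lx·mx by age: 0, 1.995, 2.2776, 4.0635, 2.2506, 0.1677
R0 = Σ lx·mx = 10.7544 → 10.75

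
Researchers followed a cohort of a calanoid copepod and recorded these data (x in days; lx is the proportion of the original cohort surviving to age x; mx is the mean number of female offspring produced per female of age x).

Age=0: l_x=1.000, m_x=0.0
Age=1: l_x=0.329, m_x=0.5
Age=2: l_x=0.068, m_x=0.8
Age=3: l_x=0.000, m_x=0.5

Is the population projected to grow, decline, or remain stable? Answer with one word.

R0 = Σ lx·mx = 0 + 0.1645 + 0.0544 + 0 = 0.2189
R0 < 1, so the population is declining.

declining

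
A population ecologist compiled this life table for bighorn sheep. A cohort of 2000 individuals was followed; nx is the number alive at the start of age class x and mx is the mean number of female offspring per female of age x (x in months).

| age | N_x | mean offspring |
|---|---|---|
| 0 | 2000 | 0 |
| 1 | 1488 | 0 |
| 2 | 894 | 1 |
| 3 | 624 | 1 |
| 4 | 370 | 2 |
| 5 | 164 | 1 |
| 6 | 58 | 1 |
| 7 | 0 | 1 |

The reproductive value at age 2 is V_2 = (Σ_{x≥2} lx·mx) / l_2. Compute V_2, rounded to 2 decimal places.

lx = nx/n0 = nx/2000: 1, 0.744, 0.447, 0.312, 0.185, 0.082, 0.029, 0
lx·mx for x ≥ 2: 0.447, 0.312, 0.37, 0.082, 0.029, 0 → sum = 1.24
V_2 = 1.24 / l_2 = 1.24 / 0.447 = 2.774049… → 2.77

2.77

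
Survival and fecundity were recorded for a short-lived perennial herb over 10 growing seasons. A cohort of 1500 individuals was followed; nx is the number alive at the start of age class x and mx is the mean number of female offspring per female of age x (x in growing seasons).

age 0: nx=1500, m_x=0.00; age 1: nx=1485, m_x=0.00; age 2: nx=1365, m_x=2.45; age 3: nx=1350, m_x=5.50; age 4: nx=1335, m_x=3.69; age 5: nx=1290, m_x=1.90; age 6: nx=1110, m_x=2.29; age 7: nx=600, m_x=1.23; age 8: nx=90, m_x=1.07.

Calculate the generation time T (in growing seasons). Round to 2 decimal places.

3.82

lx = nx/n0 = nx/1500: 1, 0.99, 0.91, 0.9, 0.89, 0.86, 0.74, 0.4, 0.06
lx·mx: 0, 0, 2.2295, 4.95, 3.2841, 1.634, 1.6946, 0.492, 0.0642 → R0 = 14.3484
x·lx·mx: 0, 0, 4.459, 14.85, 13.1364, 8.17, 10.1676, 3.444, 0.5136 → Σ = 54.7406
T = 54.7406 / 14.3484 = 3.815101… → 3.82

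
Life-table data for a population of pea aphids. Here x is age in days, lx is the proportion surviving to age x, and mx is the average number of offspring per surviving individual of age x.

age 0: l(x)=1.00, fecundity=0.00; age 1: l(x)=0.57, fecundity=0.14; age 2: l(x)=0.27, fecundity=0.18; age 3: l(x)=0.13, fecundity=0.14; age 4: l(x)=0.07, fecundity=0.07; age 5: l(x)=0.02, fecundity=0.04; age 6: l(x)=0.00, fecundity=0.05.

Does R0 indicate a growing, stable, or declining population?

declining

R0 = Σ lx·mx = 0 + 0.0798 + 0.0486 + 0.0182 + 0.0049 + 0.0008 + 0 = 0.1523
R0 < 1, so the population is declining.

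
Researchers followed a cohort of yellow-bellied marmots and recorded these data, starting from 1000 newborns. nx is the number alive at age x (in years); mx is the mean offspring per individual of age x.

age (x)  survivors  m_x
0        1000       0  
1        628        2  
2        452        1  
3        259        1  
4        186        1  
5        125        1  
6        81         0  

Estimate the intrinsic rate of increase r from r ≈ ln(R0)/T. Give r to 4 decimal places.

0.4355

lx = nx/n0 = nx/1000: 1, 0.628, 0.452, 0.259, 0.186, 0.125, 0.081
R0 = Σ lx·mx = 0 + 1.256 + 0.452 + 0.259 + 0.186 + 0.125 + 0 = 2.278
Σ x·lx·mx = 4.306; T = 4.306/2.278 = 1.89025…
r ≈ ln(R0)/T = ln(2.278)/1.89025… = 0.435549… → 0.4355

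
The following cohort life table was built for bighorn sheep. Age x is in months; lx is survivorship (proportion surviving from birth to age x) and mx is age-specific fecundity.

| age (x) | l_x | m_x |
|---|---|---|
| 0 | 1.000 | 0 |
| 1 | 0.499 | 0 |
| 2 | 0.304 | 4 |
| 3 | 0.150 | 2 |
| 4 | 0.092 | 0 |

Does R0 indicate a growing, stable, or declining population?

growing

R0 = Σ lx·mx = 0 + 0 + 1.216 + 0.3 + 0 = 1.516
R0 > 1, so the population is growing.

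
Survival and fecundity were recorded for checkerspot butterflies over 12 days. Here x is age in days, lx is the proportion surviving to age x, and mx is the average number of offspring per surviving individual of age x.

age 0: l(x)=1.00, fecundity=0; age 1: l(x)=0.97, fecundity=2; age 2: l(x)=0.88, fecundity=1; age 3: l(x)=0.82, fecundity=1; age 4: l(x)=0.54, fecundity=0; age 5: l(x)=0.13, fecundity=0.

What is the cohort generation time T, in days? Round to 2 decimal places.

lx·mx: 0, 1.94, 0.88, 0.82, 0, 0 → R0 = 3.64
x·lx·mx: 0, 1.94, 1.76, 2.46, 0, 0 → Σ = 6.16
T = 6.16 / 3.64 = 1.692308… → 1.69

1.69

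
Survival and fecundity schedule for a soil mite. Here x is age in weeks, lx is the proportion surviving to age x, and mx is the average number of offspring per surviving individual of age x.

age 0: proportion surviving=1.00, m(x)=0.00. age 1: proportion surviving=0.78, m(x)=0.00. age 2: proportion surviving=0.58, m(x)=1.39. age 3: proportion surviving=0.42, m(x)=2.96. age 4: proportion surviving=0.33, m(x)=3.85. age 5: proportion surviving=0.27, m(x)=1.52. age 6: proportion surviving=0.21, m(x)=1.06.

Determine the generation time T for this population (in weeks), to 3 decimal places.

3.494

lx·mx: 0, 0, 0.8062, 1.2432, 1.2705, 0.4104, 0.2226 → R0 = 3.9529
x·lx·mx: 0, 0, 1.6124, 3.7296, 5.082, 2.052, 1.3356 → Σ = 13.8116
T = 13.8116 / 3.9529 = 3.494042… → 3.494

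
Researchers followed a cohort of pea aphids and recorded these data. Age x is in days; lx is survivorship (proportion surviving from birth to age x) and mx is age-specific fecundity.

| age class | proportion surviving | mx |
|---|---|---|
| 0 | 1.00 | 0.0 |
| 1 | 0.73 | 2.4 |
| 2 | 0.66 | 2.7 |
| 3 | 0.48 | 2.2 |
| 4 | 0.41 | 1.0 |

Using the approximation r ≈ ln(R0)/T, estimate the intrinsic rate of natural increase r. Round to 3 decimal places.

0.795

R0 = Σ lx·mx = 0 + 1.752 + 1.782 + 1.056 + 0.41 = 5
Σ x·lx·mx = 10.124; T = 10.124/5 = 2.0248
r ≈ ln(R0)/T = ln(5)/2.0248 = 0.79486… → 0.795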